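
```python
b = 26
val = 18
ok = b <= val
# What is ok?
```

Trace:
`b = 26` → b = 26
`val = 18` → val = 18
`ok = b <= val` → ok = False
So ok = False

Answer: False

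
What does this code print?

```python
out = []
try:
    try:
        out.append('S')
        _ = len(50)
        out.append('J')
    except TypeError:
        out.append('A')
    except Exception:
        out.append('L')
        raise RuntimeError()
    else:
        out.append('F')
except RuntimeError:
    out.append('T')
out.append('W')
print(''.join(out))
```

Execution trace: 'S' (try body) → 'A' (except TypeError) → 'W' (after the try/except). Output: SAW

Answer: SAW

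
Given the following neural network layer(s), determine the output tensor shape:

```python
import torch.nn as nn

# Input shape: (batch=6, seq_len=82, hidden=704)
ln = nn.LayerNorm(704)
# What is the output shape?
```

Input: (6, 82, 704) -> Output: (6, 82, 704)

Answer: (6, 82, 704)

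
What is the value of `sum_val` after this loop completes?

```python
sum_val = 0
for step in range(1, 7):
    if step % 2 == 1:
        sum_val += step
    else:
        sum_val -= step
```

Add odd, subtract even
`sum_val` takes the values: 0 → 1 → -1 → 2 → -2 → 3 → -3

Answer: -3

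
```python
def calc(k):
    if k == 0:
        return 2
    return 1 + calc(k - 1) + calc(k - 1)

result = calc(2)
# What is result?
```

calc(k) = 1 + 2·calc(k-1), calc(0)=2. Closed form: (2+1)·2^2 - 1 = 11.

Answer: 11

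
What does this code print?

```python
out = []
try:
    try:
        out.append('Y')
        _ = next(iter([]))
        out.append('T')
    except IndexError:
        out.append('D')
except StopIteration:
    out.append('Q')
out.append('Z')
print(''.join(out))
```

Execution trace: 'Y' (try body) → 'Q' (outer except StopIteration) → 'Z' (after the try/except). Output: YQZ

Answer: YQZ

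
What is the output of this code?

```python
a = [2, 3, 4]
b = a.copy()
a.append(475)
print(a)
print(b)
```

Key concept: list.copy() creates independent copy.
Step by step:
`a = [2, 3, 4]` → a = [2, 3, 4]
`b = a.copy()` → b = [2, 3, 4]
`a.append(475)` → a = [2, 3, 4, 475]
`print(a)` → prints [2, 3, 4, 475]
`print(b)` → prints [2, 3, 4]

Answer:
[2, 3, 4, 475]
[2, 3, 4]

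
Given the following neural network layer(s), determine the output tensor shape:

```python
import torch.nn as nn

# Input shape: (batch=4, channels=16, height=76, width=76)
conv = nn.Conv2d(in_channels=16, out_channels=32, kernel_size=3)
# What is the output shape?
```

Input: (4, 16, 76, 76) -> Output: (4, 32, 74, 74)

Answer: (4, 32, 74, 74)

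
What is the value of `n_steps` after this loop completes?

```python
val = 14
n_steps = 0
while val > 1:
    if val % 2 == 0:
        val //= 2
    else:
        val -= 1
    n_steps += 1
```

Steps to reduce 14 to 1
`n_steps` takes the values: 0 → 1 → 2 → 3 → 4 → 5

Answer: 5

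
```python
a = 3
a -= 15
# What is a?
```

Trace:
`a = 3` → a = 3
`a -= 15` → a = -12
So a = -12

Answer: -12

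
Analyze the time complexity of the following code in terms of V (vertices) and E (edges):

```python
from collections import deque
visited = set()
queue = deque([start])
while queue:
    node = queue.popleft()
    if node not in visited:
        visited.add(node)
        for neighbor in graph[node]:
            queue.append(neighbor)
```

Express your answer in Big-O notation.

This is Breadth-first search on a graph. Time complexity: O(V + E).

Answer: O(V + E)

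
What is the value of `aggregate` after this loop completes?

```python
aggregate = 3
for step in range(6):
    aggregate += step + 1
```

Start at 3, add 1 to 6 = 24
`aggregate` takes the values: 3 → 4 → 6 → 9 → 13 → 18 → 24

Answer: 24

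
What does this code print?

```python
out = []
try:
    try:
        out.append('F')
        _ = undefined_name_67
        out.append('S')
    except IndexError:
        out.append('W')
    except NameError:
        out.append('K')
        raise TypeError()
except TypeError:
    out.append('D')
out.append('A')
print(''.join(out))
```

Execution trace: 'F' (try body) → 'K' (except NameError) → 'D' (outer except TypeError) → 'A' (after the try/except). Output: FKDA

Answer: FKDA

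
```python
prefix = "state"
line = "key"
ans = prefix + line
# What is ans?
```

Trace:
`prefix = "state"` → prefix = 'state'
`line = "key"` → line = 'key'
`ans = prefix + line` → ans = 'statekey'
So ans = 'statekey'

Answer: 'statekey'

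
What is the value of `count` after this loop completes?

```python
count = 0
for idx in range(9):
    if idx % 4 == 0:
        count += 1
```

Count numbers divisible by 4 in range(9)
`count` takes the values: 0 → 1 → 2 → 3

Answer: 3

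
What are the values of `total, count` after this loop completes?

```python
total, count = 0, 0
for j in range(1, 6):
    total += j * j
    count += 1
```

Sum of squares and count
`total, count` takes the values: (0, 0) → (1, 0) → (1, 1) → (5, 1) → (5, 2) → (14, 2) → (14, 3) → (30, 3) → (30, 4) → (55, 4) → (55, 5)

Answer: 55, 5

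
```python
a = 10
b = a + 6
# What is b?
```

Trace:
`a = 10` → a = 10
`b = a + 6` → b = 16
So b = 16

Answer: 16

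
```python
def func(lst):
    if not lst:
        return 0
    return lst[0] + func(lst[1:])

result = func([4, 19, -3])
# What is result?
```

4 + 19 + (-3) + 0 = 20

Answer: 20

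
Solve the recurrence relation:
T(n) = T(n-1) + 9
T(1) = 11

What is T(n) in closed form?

Unrolling: T(n) = T(1) + 9·(n-1) = 11 + 9(n-1) = 9n + 2.

Answer: T(n) = 9n + 2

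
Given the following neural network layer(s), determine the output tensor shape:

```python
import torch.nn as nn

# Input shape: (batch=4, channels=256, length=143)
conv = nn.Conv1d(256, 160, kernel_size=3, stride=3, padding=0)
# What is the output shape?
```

Input: (4, 256, 143) -> Output: (4, 160, 47)

Answer: (4, 160, 47)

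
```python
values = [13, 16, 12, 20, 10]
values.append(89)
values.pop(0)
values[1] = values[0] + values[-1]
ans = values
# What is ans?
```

Trace:
`values = [13, 16, 12, 20, 10]` → values = [13, 16, 12, 20, 10]
`values.append(89)` → values = [13, 16, 12, 20, 10, 89]
`values.pop(0)` → values = [16, 12, 20, 10, 89]
`values[1] = values[0] + values[-1]` → values = [16, 105, 20, 10, 89]
`ans = values` → ans = [16, 105, 20, 10, 89]
So ans = [16, 105, 20, 10, 89]

Answer: [16, 105, 20, 10, 89]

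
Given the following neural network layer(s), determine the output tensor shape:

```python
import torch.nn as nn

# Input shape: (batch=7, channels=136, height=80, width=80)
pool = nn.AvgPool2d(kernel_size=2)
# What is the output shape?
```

Input: (7, 136, 80, 80) -> Output: (7, 136, 40, 40)

Answer: (7, 136, 40, 40)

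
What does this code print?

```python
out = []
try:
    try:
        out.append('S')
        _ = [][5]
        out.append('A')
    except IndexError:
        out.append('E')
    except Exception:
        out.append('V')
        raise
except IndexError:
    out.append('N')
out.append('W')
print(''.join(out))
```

Execution trace: 'S' (inner try body) → 'E' (inner except IndexError) → 'W' (after the try/except). Output: SEW

Answer: SEW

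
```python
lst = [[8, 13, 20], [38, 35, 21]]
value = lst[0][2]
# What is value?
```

Trace:
`lst = [[8, 13, 20], [38, 35, 21]]` → lst = [[8, 13, 20], [38, 35, 21]]
`value = lst[0][2]` → value = 20
So value = 20

Answer: 20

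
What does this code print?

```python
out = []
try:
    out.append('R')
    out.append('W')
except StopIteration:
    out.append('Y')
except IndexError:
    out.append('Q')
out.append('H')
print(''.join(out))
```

Execution trace: 'R' (try body) → 'W' (try body, no exception) → 'H' (after the try/except). Output: RWH

Answer: RWH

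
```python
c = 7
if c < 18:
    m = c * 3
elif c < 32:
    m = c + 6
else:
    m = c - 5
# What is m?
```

Trace:
`c = 7` → c = 7
`if c < 18: ...` → c < 18 is True → m = 21
So m = 21

Answer: 21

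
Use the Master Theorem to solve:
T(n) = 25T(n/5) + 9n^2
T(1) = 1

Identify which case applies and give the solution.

a=25, b=5, f(n)=9n^2. log_5(25) = 2. Since c=2 = 2, Case 2 applies: T(n) = Θ(n^log_b(a) · log n) = O(n^2 log n).

Answer: O(n^2 log n) - Case 2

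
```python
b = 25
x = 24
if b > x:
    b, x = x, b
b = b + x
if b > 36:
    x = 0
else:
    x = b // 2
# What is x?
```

Trace:
`b = 25` → b = 25
`x = 24` → x = 24
`if b > x: ...` → b > x is True → b = 24; x = 25
`b = b + x` → b = 49
`if b > 36: ...` → b > 36 is True → x = 0
So x = 0

Answer: 0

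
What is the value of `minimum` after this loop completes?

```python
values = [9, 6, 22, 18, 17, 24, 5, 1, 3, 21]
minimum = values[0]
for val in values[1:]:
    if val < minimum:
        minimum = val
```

Minimum of [9, 6, 22, 18, 17, 24, 5, 1, 3, 21]
`minimum` takes the values: 9 → 6 → 5 → 1

Answer: 1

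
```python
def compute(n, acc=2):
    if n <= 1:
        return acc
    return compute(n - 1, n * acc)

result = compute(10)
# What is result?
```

Accumulator trace (n, acc): (10, 2) -> (9, 20) -> (8, 180) -> (7, 1440) -> (6, 10080) -> (5, 60480) -> (4, 302400) -> (3, 1209600) -> (2, 3628800) -> (1, 7257600) -> return 7257600

Answer: 7257600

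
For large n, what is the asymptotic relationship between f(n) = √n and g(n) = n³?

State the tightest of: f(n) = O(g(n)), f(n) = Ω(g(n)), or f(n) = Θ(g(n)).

√n vs n³: f(n) = O(g(n)) but not Ω(g(n)) — n³ grows strictly faster than √n.

Answer: f(n) = O(g(n)) but not Ω(g(n)) — n³ grows strictly faster than √n.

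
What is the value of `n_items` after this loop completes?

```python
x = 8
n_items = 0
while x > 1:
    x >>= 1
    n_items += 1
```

Count right shifts until 1
`n_items` takes the values: 0 → 1 → 2 → 3

Answer: 3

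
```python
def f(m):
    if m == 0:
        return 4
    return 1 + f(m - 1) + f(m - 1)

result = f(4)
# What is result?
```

f(m) = 1 + 2·f(m-1), f(0)=4. Closed form: (4+1)·2^4 - 1 = 79.

Answer: 79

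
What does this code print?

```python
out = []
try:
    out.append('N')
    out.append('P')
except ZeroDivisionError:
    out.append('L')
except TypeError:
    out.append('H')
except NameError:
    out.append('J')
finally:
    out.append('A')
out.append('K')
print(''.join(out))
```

Execution trace: 'N' (try body) → 'P' (try body, no exception) → 'A' (finally) → 'K' (after the try/except). Output: NPAK

Answer: NPAK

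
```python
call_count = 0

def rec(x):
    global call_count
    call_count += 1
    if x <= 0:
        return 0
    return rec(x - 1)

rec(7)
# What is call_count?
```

Linear recursion stepping by 1: 8 calls from x=7 down to ≤0.

Answer: 8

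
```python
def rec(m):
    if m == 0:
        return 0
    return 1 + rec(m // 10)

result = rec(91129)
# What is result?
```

Count of digits of 91129: 5

Answer: 5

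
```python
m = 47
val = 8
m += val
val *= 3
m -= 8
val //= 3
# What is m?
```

Trace:
`m = 47` → m = 47
`val = 8` → val = 8
`m += val` → m = 55
`val *= 3` → val = 24
`m -= 8` → m = 47
`val //= 3` → val = 8
So m = 47

Answer: 47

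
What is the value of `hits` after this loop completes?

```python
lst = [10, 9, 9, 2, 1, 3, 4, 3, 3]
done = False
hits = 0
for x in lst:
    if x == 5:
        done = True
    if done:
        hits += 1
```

Count elements after first 5 in [10, 9, 9, 2, 1, 3, 4, 3, 3]
`hits` takes the values: 0

Answer: 0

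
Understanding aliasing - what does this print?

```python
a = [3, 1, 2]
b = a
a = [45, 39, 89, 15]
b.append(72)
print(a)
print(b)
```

Key concept: rebinding vs mutation: a is rebound to a new list, b still points at the original.
Step by step:
`a = [3, 1, 2]` → a = [3, 1, 2]
`b = a` → b = [3, 1, 2] (same object as a)
`a = [45, 39, 89, 15]` → a = [45, 39, 89, 15]
`b.append(72)` → b = [3, 1, 2, 72]
`print(a)` → prints [45, 39, 89, 15]
`print(b)` → prints [3, 1, 2, 72]

Answer:
[45, 39, 89, 15]
[3, 1, 2, 72]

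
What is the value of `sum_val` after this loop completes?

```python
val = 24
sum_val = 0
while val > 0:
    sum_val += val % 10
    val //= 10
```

Sum digits of 24
`sum_val` takes the values: 0 → 4 → 6

Answer: 6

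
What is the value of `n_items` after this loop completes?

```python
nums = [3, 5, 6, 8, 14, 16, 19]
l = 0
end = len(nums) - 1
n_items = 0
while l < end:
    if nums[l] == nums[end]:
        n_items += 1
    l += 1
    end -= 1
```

Count matching pairs from ends
`n_items` takes the values: 0

Answer: 0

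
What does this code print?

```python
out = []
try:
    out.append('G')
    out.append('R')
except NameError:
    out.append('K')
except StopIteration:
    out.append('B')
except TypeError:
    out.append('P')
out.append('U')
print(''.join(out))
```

Execution trace: 'G' (try body) → 'R' (try body, no exception) → 'U' (after the try/except). Output: GRU

Answer: GRU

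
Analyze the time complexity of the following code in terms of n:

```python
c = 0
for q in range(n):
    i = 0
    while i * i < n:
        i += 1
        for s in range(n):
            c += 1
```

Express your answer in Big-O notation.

Each loop level contributes: n × √n × n. Multiplying the contributions gives O(n^2√n).

Answer: O(n^2√n)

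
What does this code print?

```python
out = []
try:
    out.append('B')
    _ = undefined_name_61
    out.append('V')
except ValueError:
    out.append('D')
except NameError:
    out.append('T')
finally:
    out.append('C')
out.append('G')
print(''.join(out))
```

Execution trace: 'B' (try body) → 'T' (except NameError) → 'C' (finally) → 'G' (after the try/except). Output: BTCG

Answer: BTCG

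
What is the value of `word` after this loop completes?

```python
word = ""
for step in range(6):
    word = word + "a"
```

Repeat 'a' 6 times
`word` takes the values: "" → "a" → "aa" → "aaa" → "aaaa" → "aaaaa" → "aaaaaa"

Answer: "aaaaaa"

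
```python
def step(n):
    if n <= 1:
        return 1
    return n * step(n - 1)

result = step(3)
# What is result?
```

step(3) = 3 * 2 * 1 = 6

Answer: 6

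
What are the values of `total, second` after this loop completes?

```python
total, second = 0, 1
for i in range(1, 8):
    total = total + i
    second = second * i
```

Sum and factorial of 1 to 7
`total, second` takes the values: (0, 1) → (1, 1) → (3, 1) → (3, 2) → (6, 2) → (6, 6) → (10, 6) → (10, 24) → (15, 24) → (15, 120) → (21, 120) → (21, 720) → (28, 720) → (28, 5040)

Answer: 28, 5040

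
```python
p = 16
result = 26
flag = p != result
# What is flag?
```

Trace:
`p = 16` → p = 16
`result = 26` → result = 26
`flag = p != result` → flag = True
So flag = True

Answer: True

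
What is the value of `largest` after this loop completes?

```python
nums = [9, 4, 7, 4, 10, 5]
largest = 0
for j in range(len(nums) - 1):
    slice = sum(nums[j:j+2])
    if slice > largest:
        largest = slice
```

Max sum of 2-element window in [9, 4, 7, 4, 10, 5]
`largest` takes the values: 0 → 13 → 14 → 15

Answer: 15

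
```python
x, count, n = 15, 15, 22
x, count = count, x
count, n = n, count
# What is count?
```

Trace:
`x, count, n = 15, 15, 22` → x = 15; count = 15; n = 22
`x, count = count, x` → x = 15; count = 15
`count, n = n, count` → count = 22; n = 15
So count = 22

Answer: 22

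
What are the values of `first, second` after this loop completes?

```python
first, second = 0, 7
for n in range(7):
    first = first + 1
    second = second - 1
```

first goes 0→7, second goes 7→0
`first, second` takes the values: (0, 7) → (1, 7) → (1, 6) → (2, 6) → (2, 5) → (3, 5) → (3, 4) → (4, 4) → (4, 3) → (5, 3) → (5, 2) → (6, 2) → (6, 1) → (7, 1) → (7, 0)

Answer: 7, 0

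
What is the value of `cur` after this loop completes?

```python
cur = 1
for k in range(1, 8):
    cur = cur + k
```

Start at 1, add 1 through 7
`cur` takes the values: 1 → 2 → 4 → 7 → 11 → 16 → 22 → 29

Answer: 29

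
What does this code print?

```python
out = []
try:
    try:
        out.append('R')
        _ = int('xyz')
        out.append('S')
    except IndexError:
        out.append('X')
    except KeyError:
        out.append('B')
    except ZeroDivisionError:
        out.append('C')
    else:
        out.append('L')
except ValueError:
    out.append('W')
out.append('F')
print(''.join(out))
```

Execution trace: 'R' (try body) → 'W' (outer except ValueError) → 'F' (after the try/except). Output: RWF

Answer: RWF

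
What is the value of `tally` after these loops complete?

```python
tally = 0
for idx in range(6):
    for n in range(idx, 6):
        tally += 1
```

Upper triangle: 6 + 5 + ... + 1
`tally` takes the values: 0 → 1 → 2 → 3 → 4 → 5 → 6 → 7 → 8 → 9 → 10 → 11 → 12 → 13 → 14 → 15 → 16 → 17 → 18 → 19 → 20 → 21

Answer: 21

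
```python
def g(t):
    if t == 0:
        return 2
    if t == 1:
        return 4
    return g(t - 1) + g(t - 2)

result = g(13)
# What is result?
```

Build up from base cases: g(0)=2, g(1)=4, g(2)=6, g(3)=10, g(4)=16, g(5)=26, g(6)=42, ..., g(13)=1220

Answer: 1220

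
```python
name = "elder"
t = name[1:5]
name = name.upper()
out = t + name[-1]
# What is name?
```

Trace:
`name = "elder"` → name = 'elder'
`t = name[1:5]` → t = 'lder'
`name = name.upper()` → name = 'ELDER'
`out = t + name[-1]` → out = 'lderR'
So name = 'ELDER'

Answer: 'ELDER'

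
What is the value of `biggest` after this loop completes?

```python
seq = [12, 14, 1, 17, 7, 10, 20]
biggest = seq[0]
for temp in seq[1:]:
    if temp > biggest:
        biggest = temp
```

Maximum of [12, 14, 1, 17, 7, 10, 20]
`biggest` takes the values: 12 → 14 → 17 → 20

Answer: 20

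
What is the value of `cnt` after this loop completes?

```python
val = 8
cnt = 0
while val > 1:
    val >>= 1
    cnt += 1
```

Count right shifts until 1
`cnt` takes the values: 0 → 1 → 2 → 3

Answer: 3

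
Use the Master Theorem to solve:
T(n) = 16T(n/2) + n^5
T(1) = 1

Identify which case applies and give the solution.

a=16, b=2, f(n)=n^5. log_2(16) = 4. Since c=5 > 4 and the regularity condition holds (16(n/2)^5 = (16/2^5)n^5 with 16/2^5 < 1), Case 3 applies: T(n) = Θ(f(n)) = O(n^5).

Answer: O(n^5) - Case 3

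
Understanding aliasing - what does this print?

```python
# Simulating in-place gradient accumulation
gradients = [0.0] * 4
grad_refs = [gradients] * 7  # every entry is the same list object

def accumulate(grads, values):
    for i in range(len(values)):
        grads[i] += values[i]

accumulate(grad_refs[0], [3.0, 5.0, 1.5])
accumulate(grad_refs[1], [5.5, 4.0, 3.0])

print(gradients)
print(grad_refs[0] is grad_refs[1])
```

Key concept: gradient accumulation aliasing.
Step by step:
`gradients = [0.0] * 4` → gradients = [0.0, 0.0, 0.0, 0.0]
`grad_refs = [gradients] * 7` → grad_refs = [[0.0, 0.0, 0.0, 0.0], [0.0, 0.0, 0.0, 0.0], [0.0, 0.0, 0.0, 0.0], [0.0, 0.0, 0.0, 0.0], [0.0, 0.0, 0.0, 0.0], [0.0, 0.0, 0.0, 0.0], [0.0, 0.0, 0.0, 0.0]]
`accumulate(grad_refs[0], [3.0, 5.0, 1.5])` → gradients = [3.0, 5.0, 1.5, 0.0]; grad_refs = [[3.0, 5.0, 1.5, 0.0], [3.0, 5.0, 1.5, 0.0], [3.0, 5.0, 1.5, 0.0], [3.0, 5.0, 1.5, 0.0], [3.0, 5.0, 1.5, 0.0], [3.0, 5.0, 1.5, 0.0], [3.0, 5.0, 1.5, 0.0]]
`accumulate(grad_refs[1], [5.5, 4.0, 3.0])` → gradients = [8.5, 9.0, 4.5, 0.0]; grad_refs = [[8.5, 9.0, 4.5, 0.0], [8.5, 9.0, 4.5, 0.0], [8.5, 9.0, 4.5, 0.0], [8.5, 9.0, 4.5, 0.0], [8.5, 9.0, 4.5, 0.0], [8.5, 9.0, 4.5, 0.0], [8.5, 9.0, 4.5, 0.0]]
`print(gradients)` → prints [8.5, 9.0, 4.5, 0.0]
`print(grad_refs[0] is grad_refs[1])` → prints True

Answer:
[8.5, 9.0, 4.5, 0.0]
True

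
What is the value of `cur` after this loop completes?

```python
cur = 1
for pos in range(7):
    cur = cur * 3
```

Multiply by 3, 7 times: 1 * 3^7 = 2187
`cur` takes the values: 1 → 3 → 9 → 27 → 81 → 243 → 729 → 2187

Answer: 2187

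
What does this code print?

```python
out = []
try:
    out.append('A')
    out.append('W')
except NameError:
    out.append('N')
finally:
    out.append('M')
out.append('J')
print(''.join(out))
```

Execution trace: 'A' (try body) → 'W' (try body, no exception) → 'M' (finally) → 'J' (after the try/except). Output: AWMJ

Answer: AWMJ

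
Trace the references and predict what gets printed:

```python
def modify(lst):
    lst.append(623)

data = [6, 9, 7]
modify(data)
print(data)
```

Key concept: function modifies passed list.
Step by step:
`data = [6, 9, 7]` → data = [6, 9, 7]
`modify(data)` → data = [6, 9, 7, 623]
`print(data)` → prints [6, 9, 7, 623]

Answer: [6, 9, 7, 623]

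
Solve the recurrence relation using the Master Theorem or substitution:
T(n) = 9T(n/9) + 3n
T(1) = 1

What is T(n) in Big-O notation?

By Master Theorem: a=9, b=9, f(n)=3n. Since log_9(9) = 1 and f(n) = Θ(n^1), Case 2 applies. T(n) = O(n log n).

Answer: O(n log n)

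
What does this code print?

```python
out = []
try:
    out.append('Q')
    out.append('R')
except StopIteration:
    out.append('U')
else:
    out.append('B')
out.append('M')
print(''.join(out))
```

Execution trace: 'Q' (try body) → 'R' (try body, no exception) → 'B' (else) → 'M' (after the try/except). Output: QRBM

Answer: QRBM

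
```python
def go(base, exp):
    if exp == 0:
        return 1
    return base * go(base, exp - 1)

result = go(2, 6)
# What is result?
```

go(2, 6) = 2 * 2 * 2 * 2 * 2 * 2 = 64

Answer: 64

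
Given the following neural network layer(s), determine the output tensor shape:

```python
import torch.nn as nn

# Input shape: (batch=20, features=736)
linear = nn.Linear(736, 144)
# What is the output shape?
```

Input: (20, 736) -> Output: (20, 144)

Answer: (20, 144)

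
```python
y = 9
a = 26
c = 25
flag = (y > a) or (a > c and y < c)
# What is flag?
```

Trace:
`y = 9` → y = 9
`a = 26` → a = 26
`c = 25` → c = 25
`flag = (y > a) or (a > c and y < c)` → flag = True
So flag = True

Answer: True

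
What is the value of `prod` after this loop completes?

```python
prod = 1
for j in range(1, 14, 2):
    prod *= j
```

Product of 1, 3, 5, ... up to 13
`prod` takes the values: 1 → 3 → 15 → 105 → 945 → 10395 → 135135

Answer: 135135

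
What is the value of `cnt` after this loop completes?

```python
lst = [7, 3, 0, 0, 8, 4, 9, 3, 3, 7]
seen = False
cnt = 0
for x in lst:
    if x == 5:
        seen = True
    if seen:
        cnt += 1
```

Count elements after first 5 in [7, 3, 0, 0, 8, 4, 9, 3, 3, 7]
`cnt` takes the values: 0

Answer: 0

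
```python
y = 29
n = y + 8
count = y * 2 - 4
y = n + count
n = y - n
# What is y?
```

Trace:
`y = 29` → y = 29
`n = y + 8` → n = 37
`count = y * 2 - 4` → count = 54
`y = n + count` → y = 91
`n = y - n` → n = 54
So y = 91

Answer: 91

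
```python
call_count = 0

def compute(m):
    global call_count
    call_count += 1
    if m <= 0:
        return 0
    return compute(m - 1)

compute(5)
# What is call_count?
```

Linear recursion stepping by 1: 6 calls from m=5 down to ≤0.

Answer: 6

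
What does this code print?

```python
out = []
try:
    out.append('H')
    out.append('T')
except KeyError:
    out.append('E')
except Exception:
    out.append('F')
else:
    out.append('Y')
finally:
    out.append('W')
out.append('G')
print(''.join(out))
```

Execution trace: 'H' (try body) → 'T' (try body, no exception) → 'Y' (else) → 'W' (finally) → 'G' (after the try/except). Output: HTYWG

Answer: HTYWG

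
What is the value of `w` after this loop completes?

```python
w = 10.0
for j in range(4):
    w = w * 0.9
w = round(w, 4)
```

Exponential decay: 10.0 * 0.9^4
`w` takes the values: 10.0 → 9.0 → 8.1 → 7.29 → 6.561

Answer: 6.561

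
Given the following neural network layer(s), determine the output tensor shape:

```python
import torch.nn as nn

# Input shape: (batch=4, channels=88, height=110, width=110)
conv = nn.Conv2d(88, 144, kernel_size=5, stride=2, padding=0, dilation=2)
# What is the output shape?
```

Input: (4, 88, 110, 110) -> Output: (4, 144, 51, 51)

Answer: (4, 144, 51, 51)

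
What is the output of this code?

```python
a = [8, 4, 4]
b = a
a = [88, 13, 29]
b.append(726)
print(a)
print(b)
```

Key concept: rebinding vs mutation: a is rebound to a new list, b still points at the original.
Step by step:
`a = [8, 4, 4]` → a = [8, 4, 4]
`b = a` → b = [8, 4, 4] (same object as a)
`a = [88, 13, 29]` → a = [88, 13, 29]
`b.append(726)` → b = [8, 4, 4, 726]
`print(a)` → prints [88, 13, 29]
`print(b)` → prints [8, 4, 4, 726]

Answer:
[88, 13, 29]
[8, 4, 4, 726]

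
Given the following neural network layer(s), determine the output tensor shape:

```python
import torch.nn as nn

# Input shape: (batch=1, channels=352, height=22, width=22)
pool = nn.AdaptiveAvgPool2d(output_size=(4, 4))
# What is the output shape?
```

Input: (1, 352, 22, 22) -> Output: (1, 352, 4, 4)

Answer: (1, 352, 4, 4)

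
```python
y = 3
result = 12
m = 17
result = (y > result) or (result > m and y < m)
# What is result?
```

Trace:
`y = 3` → y = 3
`result = 12` → result = 12
`m = 17` → m = 17
`result = (y > result) or (result > m and y < m)` → result = False
So result = False

Answer: False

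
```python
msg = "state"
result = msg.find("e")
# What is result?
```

Trace:
`msg = "state"` → msg = 'state'
`result = msg.find("e")` → result = 4
So result = 4

Answer: 4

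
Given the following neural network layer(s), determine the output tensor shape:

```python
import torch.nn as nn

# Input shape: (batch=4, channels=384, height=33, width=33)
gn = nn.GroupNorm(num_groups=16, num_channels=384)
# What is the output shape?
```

Input: (4, 384, 33, 33) -> Output: (4, 384, 33, 33)

Answer: (4, 384, 33, 33)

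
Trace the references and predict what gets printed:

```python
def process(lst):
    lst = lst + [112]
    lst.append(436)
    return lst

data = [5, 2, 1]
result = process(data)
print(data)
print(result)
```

Key concept: rebinding parameter vs mutation.
Step by step:
`data = [5, 2, 1]` → data = [5, 2, 1]
`result = process(data)` → result = [5, 2, 1, 112, 436]
`print(data)` → prints [5, 2, 1]
`print(result)` → prints [5, 2, 1, 112, 436]

Answer:
[5, 2, 1]
[5, 2, 1, 112, 436]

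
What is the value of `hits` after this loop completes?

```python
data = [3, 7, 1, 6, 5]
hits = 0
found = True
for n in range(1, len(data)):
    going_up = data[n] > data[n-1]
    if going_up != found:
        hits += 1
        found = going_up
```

Count direction changes in [3, 7, 1, 6, 5]
`hits` takes the values: 0 → 1 → 2 → 3

Answer: 3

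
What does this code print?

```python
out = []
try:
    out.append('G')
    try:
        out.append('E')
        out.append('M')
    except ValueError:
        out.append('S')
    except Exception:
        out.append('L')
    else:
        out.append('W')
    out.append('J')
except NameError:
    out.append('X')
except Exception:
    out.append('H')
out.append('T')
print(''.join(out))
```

Execution trace: 'G' (try body) → 'E' (inner try body) → 'M' (inner try body, no exception) → 'W' (inner else) → 'J' (try body, no exception) → 'T' (after the try/except). Output: GEMWJT

Answer: GEMWJT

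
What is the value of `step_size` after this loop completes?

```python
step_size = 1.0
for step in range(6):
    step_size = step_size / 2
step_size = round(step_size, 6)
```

Halving LR 6 times: 1 / 2^6
`step_size` takes the values: 1.0 → 0.5 → 0.25 → 0.125 → 0.0625 → 0.03125 → 0.015625

Answer: 0.015625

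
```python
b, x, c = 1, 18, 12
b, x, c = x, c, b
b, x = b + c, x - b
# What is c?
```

Trace:
`b, x, c = 1, 18, 12` → b = 1; x = 18; c = 12
`b, x, c = x, c, b` → b = 18; x = 12; c = 1
`b, x = b + c, x - b` → b = 19; x = -6
So c = 1

Answer: 1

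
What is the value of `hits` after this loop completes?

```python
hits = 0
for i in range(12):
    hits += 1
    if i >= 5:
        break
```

Loop breaks when i reaches 5, hits is 6
`hits` takes the values: 0 → 1 → 2 → 3 → 4 → 5 → 6

Answer: 6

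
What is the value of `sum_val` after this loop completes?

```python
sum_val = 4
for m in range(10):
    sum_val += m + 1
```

Start at 4, add 1 to 10 = 59
`sum_val` takes the values: 4 → 5 → 7 → 10 → 14 → 19 → 25 → 32 → 40 → 49 → 59

Answer: 59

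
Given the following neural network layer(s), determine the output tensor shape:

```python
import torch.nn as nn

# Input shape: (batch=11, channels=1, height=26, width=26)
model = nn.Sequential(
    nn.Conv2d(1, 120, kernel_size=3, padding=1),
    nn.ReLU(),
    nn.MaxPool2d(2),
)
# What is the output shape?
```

Input: (11, 1, 26, 26) -> after Conv2d: (11, 120, 26, 26) -> after ReLU: (11, 120, 26, 26) -> Output: (11, 120, 13, 13)

Answer: (11, 120, 13, 13)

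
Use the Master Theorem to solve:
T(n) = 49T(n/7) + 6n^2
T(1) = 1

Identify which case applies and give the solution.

a=49, b=7, f(n)=6n^2. log_7(49) = 2. Since c=2 = 2, Case 2 applies: T(n) = Θ(n^log_b(a) · log n) = O(n^2 log n).

Answer: O(n^2 log n) - Case 2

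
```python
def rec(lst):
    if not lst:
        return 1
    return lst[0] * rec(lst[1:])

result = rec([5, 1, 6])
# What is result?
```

Product over [5, 1, 6] = 5 * 1 * 6 = 30

Answer: 30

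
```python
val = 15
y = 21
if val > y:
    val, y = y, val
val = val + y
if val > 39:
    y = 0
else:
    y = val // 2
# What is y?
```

Trace:
`val = 15` → val = 15
`y = 21` → y = 21
`if val > y: ...` → val > y is False → no variable changes
`val = val + y` → val = 36
`if val > 39: ...` → val > 39 is False, take else branch → y = 18
So y = 18

Answer: 18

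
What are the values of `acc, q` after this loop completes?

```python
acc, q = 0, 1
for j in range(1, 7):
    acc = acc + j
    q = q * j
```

Sum and factorial of 1 to 6
`acc, q` takes the values: (0, 1) → (1, 1) → (3, 1) → (3, 2) → (6, 2) → (6, 6) → (10, 6) → (10, 24) → (15, 24) → (15, 120) → (21, 120) → (21, 720)

Answer: 21, 720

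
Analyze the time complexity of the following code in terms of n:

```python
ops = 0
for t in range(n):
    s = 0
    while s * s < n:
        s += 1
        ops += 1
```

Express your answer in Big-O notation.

Each loop level contributes: n × √n. Multiplying the contributions gives O(n√n).

Answer: O(n√n)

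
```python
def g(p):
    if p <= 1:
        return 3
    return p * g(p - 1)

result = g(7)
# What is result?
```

g(7) = 7 * 6 * 5 * 4 * 3 * 2 * 3 = 15120

Answer: 15120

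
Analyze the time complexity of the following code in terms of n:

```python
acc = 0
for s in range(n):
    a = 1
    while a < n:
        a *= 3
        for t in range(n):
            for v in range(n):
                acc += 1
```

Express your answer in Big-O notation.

Each loop level contributes: n × log n × n × n. Multiplying the contributions gives O(n^3 log n).

Answer: O(n^3 log n)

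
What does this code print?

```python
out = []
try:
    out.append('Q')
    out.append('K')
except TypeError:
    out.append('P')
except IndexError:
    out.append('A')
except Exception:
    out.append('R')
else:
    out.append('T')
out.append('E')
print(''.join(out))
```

Execution trace: 'Q' (try body) → 'K' (try body, no exception) → 'T' (else) → 'E' (after the try/except). Output: QKTE

Answer: QKTE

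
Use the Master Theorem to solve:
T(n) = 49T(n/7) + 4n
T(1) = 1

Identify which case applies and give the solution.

a=49, b=7, f(n)=4n. log_7(49) = 2. Since c=1 < 2, Case 1 applies: T(n) = Θ(n^log_b(a)) = O(n^2).

Answer: O(n^2) - Case 1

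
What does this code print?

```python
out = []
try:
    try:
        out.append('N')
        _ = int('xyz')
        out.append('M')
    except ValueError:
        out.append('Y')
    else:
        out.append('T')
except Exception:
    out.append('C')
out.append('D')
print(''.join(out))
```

Execution trace: 'N' (inner try body) → 'Y' (inner except ValueError) → 'D' (after the try/except). Output: NYD

Answer: NYD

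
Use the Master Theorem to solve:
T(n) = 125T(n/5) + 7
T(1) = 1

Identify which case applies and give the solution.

a=125, b=5, f(n)=7. log_5(125) = 3. Since c=0 < 3, Case 1 applies: T(n) = Θ(n^log_b(a)) = O(n^3).

Answer: O(n^3) - Case 1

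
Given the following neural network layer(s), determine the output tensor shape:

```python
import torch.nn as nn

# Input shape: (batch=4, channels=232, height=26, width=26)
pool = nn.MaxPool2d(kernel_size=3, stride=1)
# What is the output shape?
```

Input: (4, 232, 26, 26) -> Output: (4, 232, 24, 24)

Answer: (4, 232, 24, 24)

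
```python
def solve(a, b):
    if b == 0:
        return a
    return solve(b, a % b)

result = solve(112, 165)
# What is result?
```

solve(112, 165) -> solve(165, 112) -> solve(112, 53) -> solve(53, 6) -> solve(6, 5) -> solve(5, 1) -> solve(1, 0) -> 1

Answer: 1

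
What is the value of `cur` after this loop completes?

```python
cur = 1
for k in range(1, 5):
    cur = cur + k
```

Start at 1, add 1 through 4
`cur` takes the values: 1 → 2 → 4 → 7 → 11

Answer: 11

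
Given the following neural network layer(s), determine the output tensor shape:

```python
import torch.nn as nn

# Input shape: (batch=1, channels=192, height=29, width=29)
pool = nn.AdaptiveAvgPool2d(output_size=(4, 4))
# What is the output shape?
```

Input: (1, 192, 29, 29) -> Output: (1, 192, 4, 4)

Answer: (1, 192, 4, 4)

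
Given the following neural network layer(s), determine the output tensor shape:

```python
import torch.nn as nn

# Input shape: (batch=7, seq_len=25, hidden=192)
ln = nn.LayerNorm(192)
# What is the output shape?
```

Input: (7, 25, 192) -> Output: (7, 25, 192)

Answer: (7, 25, 192)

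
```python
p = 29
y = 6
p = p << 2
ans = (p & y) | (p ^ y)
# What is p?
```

Trace:
`p = 29` → p = 29
`y = 6` → y = 6
`p = p << 2` → p = 116
`ans = (p & y) | (p ^ y)` → ans = 118
So p = 116

Answer: 116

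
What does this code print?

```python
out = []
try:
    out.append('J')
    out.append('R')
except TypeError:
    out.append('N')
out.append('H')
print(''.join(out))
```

Execution trace: 'J' (try body) → 'R' (try body, no exception) → 'H' (after the try/except). Output: JRH

Answer: JRH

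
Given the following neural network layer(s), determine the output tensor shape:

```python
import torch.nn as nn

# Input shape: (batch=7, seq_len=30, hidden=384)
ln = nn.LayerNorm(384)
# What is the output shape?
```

Input: (7, 30, 384) -> Output: (7, 30, 384)

Answer: (7, 30, 384)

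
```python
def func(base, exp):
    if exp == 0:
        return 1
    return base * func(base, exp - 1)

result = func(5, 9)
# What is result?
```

func(5, 9) = 5 * 5 * 5 * 5 * 5 * 5 * 5 * 5 * 5 = 1953125

Answer: 1953125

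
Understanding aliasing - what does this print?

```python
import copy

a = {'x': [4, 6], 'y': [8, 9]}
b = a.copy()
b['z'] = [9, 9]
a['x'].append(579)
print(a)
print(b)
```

Key concept: shallow copy of dict with mutable values.
Step by step:
`a = {'x': [4, 6], 'y': [8, 9]}` → a = {'x': [4, 6], 'y': [8, 9]}
`b = a.copy()` → b = {'x': [4, 6], 'y': [8, 9]}
`b['z'] = [9, 9]` → b = {'x': [4, 6], 'y': [8, 9], 'z': [9, 9]}
`a['x'].append(579)` → a = {'x': [4, 6, 579], 'y': [8, 9]}; b = {'x': [4, 6, 579], 'y': [8, 9], 'z': [9, 9]}
`print(a)` → prints {'x': [4, 6, 579], 'y': [8, 9]}
`print(b)` → prints {'x': [4, 6, 579], 'y': [8, 9], 'z': [9, 9]}

Answer:
{'x': [4, 6, 579], 'y': [8, 9]}
{'x': [4, 6, 579], 'y': [8, 9], 'z': [9, 9]}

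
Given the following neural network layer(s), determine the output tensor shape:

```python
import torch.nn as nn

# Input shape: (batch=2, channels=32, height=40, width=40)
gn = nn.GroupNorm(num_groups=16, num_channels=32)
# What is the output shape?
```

Input: (2, 32, 40, 40) -> Output: (2, 32, 40, 40)

Answer: (2, 32, 40, 40)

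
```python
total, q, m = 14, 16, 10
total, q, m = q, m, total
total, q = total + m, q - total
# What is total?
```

Trace:
`total, q, m = 14, 16, 10` → total = 14; q = 16; m = 10
`total, q, m = q, m, total` → total = 16; q = 10; m = 14
`total, q = total + m, q - total` → total = 30; q = -6
So total = 30

Answer: 30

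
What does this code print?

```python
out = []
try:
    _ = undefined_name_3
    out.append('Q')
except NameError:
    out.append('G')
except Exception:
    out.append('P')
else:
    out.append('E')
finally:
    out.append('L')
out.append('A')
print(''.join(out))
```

Execution trace: 'G' (except NameError) → 'L' (finally) → 'A' (after the try/except). Output: GLA

Answer: GLA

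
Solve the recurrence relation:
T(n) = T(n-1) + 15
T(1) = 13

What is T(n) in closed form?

Unrolling: T(n) = T(1) + 15·(n-1) = 13 + 15(n-1) = 15n - 2.

Answer: T(n) = 15n - 2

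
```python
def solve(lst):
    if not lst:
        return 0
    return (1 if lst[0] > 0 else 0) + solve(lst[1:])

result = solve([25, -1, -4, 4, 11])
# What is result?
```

Count of positive elements in [25, -1, -4, 4, 11] = 3

Answer: 3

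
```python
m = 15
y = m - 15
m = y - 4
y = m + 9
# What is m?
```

Trace:
`m = 15` → m = 15
`y = m - 15` → y = 0
`m = y - 4` → m = -4
`y = m + 9` → y = 5
So m = -4

Answer: -4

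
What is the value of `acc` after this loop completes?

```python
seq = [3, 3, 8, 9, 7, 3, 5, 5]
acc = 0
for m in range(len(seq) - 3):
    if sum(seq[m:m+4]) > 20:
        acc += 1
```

Count windows with sum > 20
`acc` takes the values: 0 → 1 → 2 → 3 → 4

Answer: 4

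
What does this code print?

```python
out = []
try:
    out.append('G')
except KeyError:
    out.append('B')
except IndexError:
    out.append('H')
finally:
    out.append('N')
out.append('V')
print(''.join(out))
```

Execution trace: 'G' (try body, no exception) → 'N' (finally) → 'V' (after the try/except). Output: GNV

Answer: GNV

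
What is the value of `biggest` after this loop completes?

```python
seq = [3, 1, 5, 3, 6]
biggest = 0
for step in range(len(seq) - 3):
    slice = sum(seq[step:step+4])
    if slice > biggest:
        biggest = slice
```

Max sum of 4-element window in [3, 1, 5, 3, 6]
`biggest` takes the values: 0 → 12 → 15

Answer: 15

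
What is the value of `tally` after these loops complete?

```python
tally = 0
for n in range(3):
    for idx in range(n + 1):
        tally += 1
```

Triangle: 1 + 2 + ... + 3
`tally` takes the values: 0 → 1 → 2 → 3 → 4 → 5 → 6

Answer: 6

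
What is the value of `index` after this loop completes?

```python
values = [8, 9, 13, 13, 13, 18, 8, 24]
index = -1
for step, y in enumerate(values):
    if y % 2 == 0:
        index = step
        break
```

First even number index in [8, 9, 13, 13, 13, 18, 8, 24]
`index` takes the values: -1 → 0

Answer: 0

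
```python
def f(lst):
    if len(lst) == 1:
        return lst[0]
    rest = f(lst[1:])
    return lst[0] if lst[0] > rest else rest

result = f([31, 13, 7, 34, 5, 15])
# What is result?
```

Recursive max over [31, 13, 7, 34, 5, 15] = 34

Answer: 34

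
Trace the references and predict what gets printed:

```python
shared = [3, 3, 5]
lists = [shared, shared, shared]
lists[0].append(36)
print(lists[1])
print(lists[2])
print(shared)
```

Key concept: list of same reference.
Step by step:
`shared = [3, 3, 5]` → shared = [3, 3, 5]
`lists = [shared, shared, shared]` → lists = [[3, 3, 5], [3, 3, 5], [3, 3, 5]]
`lists[0].append(36)` → shared = [3, 3, 5, 36]; lists = [[3, 3, 5, 36], [3, 3, 5, 36], [3, 3, 5, 36]]
`print(lists[1])` → prints [3, 3, 5, 36]
`print(lists[2])` → prints [3, 3, 5, 36]
`print(shared)` → prints [3, 3, 5, 36]

Answer:
[3, 3, 5, 36]
[3, 3, 5, 36]
[3, 3, 5, 36]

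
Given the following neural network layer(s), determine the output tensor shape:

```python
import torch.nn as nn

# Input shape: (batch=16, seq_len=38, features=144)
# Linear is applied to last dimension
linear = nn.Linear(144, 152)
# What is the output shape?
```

Input: (16, 38, 144) -> Output: (16, 38, 152)

Answer: (16, 38, 152)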